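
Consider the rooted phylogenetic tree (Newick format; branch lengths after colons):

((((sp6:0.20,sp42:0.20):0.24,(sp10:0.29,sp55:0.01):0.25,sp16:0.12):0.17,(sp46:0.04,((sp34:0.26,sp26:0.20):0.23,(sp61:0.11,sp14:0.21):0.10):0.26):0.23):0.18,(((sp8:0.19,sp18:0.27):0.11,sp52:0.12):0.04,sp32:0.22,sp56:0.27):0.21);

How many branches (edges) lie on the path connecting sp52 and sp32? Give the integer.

The MRCA of sp52 and sp32 is the node subtending (((sp8,sp18),sp52),sp32,sp56).
From sp52 up to that node: 2 branches. From sp32 up to the same node: 1 branch. Total: 2 + 1 = 3.

3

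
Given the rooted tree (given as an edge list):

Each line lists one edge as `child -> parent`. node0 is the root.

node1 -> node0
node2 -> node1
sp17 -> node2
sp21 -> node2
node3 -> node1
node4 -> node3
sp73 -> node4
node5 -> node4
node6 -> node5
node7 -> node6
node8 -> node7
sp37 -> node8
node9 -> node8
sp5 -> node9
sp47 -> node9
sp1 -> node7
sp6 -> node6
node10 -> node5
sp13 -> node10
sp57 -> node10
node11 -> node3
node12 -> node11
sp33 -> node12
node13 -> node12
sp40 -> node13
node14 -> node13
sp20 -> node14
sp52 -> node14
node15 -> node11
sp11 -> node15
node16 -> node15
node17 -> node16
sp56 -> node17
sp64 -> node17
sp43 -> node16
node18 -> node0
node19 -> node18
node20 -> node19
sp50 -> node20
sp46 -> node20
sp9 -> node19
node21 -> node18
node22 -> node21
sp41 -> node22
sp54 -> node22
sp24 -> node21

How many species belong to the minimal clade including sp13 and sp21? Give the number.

18

The MRCA of sp13 and sp21 is the node subtending ((sp17,sp21),((sp73,((((sp37,(sp5,sp47)),sp1),sp6),(sp13,sp57))),((sp33,(sp40,(sp20,sp52))),(sp11,((sp56,sp64),sp43))))).
That clade contains 18 terminal taxa: sp1, sp11, sp13, sp17, sp20, sp21, sp33, sp37, sp40, sp43, sp47, sp5, sp52, sp56, sp57, sp6, sp64, sp73.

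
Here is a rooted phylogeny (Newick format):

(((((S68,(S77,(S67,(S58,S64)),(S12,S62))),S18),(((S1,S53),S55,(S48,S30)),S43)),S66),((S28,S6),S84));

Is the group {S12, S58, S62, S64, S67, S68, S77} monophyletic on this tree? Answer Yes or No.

The most recent common ancestor of these taxa subtends (S68,(S77,(S67,(S58,S64)),(S12,S62))).
That clade has exactly 7 tips — every listed taxon and nothing else — so the group is monophyletic.

Yes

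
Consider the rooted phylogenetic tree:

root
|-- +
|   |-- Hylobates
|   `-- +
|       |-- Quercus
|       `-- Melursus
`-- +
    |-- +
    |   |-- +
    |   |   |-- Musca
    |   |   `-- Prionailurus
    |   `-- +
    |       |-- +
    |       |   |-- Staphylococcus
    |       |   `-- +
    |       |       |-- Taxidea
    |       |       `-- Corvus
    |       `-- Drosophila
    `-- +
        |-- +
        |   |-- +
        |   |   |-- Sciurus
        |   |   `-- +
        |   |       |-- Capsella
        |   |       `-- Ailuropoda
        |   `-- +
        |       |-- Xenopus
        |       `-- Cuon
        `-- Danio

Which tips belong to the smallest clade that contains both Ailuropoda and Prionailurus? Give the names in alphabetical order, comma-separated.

Ailuropoda, Capsella, Corvus, Cuon, Danio, Drosophila, Musca, Prionailurus, Sciurus, Staphylococcus, Taxidea, Xenopus

Tracing Ailuropoda: it sits inside (Capsella,Ailuropoda).
Tracing Prionailurus: it sits inside (Musca,Prionailurus).
The smallest clade enclosing both is (((Musca,Prionailurus),((Staphylococcus,(Taxidea,Corvus)),Drosophila)),(((Sciurus,(Capsella,Ailuropoda)),(Xenopus,Cuon)),Danio)); the answer is its 12 terminal taxa in alphabetical order.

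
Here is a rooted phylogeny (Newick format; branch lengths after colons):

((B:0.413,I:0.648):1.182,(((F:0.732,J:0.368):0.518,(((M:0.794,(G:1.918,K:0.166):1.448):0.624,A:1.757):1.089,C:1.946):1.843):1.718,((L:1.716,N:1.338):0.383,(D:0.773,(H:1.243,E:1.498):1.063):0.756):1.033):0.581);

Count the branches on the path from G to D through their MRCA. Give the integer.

9

The MRCA of G and D is the node subtending (((F,J),(((M,(G,K)),A),C)),((L,N),(D,(H,E)))).
From G up to that node: 6 branches. From D up to the same node: 3 branches. Total: 6 + 3 = 9.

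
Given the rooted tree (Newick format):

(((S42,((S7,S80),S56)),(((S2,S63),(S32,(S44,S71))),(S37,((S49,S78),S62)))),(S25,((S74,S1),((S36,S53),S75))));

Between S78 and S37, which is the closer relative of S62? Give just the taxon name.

S78

The MRCA of S62 and S78 subtends ((S49,S78),S62) (3 taxa).
The MRCA of S62 and S37 subtends (S37,((S49,S78),S62)) (4 taxa).
The first is nested inside the second, so S62 shares a more recent common ancestor with S78.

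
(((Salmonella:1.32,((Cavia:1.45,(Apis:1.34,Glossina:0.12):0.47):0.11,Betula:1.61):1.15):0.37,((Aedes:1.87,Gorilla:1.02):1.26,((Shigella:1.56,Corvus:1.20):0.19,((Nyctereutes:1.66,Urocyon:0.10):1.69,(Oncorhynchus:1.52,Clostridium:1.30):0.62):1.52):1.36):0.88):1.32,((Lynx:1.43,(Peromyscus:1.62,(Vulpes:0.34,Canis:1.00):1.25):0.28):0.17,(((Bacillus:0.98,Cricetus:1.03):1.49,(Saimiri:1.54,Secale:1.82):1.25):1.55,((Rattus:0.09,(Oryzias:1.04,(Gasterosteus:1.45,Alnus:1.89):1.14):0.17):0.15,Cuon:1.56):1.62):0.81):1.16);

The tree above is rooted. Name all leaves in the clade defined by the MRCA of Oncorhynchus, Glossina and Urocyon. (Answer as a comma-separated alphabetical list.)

Tracing Oncorhynchus: it sits inside (Oncorhynchus,Clostridium).
Tracing Glossina: it sits inside (Apis,Glossina).
Tracing Urocyon: it sits inside (Nyctereutes,Urocyon).
The smallest clade enclosing all 3 is ((Salmonella,((Cavia,(Apis,Glossina)),Betula)),((Aedes,Gorilla),((Shigella,Corvus),((Nyctereutes,Urocyon),(Oncorhynchus,Clostridium))))); the answer is its 13 terminal taxa in alphabetical order.

Aedes, Apis, Betula, Cavia, Clostridium, Corvus, Glossina, Gorilla, Nyctereutes, Oncorhynchus, Salmonella, Shigella, Urocyon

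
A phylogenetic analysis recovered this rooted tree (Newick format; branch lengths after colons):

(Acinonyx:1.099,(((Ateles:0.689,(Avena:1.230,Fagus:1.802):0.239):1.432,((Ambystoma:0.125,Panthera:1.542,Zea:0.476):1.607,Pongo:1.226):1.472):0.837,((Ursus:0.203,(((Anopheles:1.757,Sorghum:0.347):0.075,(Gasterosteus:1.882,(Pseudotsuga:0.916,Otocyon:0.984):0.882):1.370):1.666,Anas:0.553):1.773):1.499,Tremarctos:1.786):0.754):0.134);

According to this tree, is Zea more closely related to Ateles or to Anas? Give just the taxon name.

The MRCA of Zea and Ateles subtends ((Ateles,(Avena,Fagus)),((Ambystoma,Panthera,Zea),Pongo)) (7 taxa).
The MRCA of Zea and Anas subtends (((Ateles,(Avena,Fagus)),((Ambystoma,Panthera,Zea),Pongo)),((Ursus,(((Anopheles,Sorghum),(Gasterosteus,(Pseudotsuga,Otocyon))),Anas)),Tremarctos)) (15 taxa).
The first is nested inside the second, so Zea shares a more recent common ancestor with Ateles.

Ateles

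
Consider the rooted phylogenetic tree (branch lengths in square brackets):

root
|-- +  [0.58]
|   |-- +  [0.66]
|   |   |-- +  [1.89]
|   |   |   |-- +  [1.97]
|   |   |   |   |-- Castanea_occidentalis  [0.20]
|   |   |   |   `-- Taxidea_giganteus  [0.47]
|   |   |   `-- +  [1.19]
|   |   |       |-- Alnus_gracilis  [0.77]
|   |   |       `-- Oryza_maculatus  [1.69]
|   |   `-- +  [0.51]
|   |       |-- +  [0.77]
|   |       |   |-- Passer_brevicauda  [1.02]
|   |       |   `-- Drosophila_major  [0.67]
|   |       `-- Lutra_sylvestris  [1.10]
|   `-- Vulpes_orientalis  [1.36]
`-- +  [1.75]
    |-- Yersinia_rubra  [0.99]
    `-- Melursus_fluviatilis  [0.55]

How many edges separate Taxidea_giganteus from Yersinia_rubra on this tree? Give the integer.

7

The MRCA of Taxidea_giganteus and Yersinia_rubra is the root of the tree.
From Taxidea_giganteus up to that node: 5 branches. From Yersinia_rubra up to the same node: 2 branches. Total: 5 + 2 = 7.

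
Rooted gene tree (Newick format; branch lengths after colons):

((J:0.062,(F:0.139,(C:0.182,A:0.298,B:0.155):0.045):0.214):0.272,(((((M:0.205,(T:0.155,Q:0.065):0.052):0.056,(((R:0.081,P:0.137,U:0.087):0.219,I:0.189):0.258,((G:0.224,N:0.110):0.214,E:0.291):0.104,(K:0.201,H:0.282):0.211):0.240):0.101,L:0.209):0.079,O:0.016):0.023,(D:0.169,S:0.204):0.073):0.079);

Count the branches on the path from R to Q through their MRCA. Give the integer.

The MRCA of R and Q is the node subtending ((M,(T,Q)),(((R,P,U),I),((G,N),E),(K,H))).
From R up to that node: 4 branches. From Q up to the same node: 3 branches. Total: 4 + 3 = 7.

7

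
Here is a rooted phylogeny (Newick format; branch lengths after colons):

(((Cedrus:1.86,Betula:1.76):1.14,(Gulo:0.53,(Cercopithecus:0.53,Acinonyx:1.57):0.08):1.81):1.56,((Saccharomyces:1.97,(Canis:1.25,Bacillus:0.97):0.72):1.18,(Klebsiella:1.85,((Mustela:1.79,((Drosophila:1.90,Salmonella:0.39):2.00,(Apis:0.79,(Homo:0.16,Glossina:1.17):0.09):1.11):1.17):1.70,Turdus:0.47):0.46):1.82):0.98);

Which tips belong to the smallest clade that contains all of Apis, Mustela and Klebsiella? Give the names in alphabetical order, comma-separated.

Tracing Apis: it sits inside (Apis,(Homo,Glossina)).
Tracing Mustela: it sits inside (Mustela,((Drosophila,Salmonella),(Apis,(Homo,Glossina)))).
Tracing Klebsiella: it sits inside (Klebsiella,((Mustela,((Drosophila,Salmonella),(Apis,(Homo,Glossina)))),Turdus)).
The smallest clade enclosing all 3 is (Klebsiella,((Mustela,((Drosophila,Salmonella),(Apis,(Homo,Glossina)))),Turdus)); the answer is its 8 terminal taxa in alphabetical order.

Apis, Drosophila, Glossina, Homo, Klebsiella, Mustela, Salmonella, Turdus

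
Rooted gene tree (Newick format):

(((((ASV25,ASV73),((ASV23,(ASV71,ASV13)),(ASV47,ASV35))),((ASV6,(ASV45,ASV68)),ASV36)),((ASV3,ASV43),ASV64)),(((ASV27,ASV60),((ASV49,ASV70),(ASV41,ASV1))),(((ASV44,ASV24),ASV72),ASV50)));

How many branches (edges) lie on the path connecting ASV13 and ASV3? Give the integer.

9

The MRCA of ASV13 and ASV3 is the node subtending ((((ASV25,ASV73),((ASV23,(ASV71,ASV13)),(ASV47,ASV35))),((ASV6,(ASV45,ASV68)),ASV36)),((ASV3,ASV43),ASV64)).
From ASV13 up to that node: 6 branches. From ASV3 up to the same node: 3 branches. Total: 6 + 3 = 9.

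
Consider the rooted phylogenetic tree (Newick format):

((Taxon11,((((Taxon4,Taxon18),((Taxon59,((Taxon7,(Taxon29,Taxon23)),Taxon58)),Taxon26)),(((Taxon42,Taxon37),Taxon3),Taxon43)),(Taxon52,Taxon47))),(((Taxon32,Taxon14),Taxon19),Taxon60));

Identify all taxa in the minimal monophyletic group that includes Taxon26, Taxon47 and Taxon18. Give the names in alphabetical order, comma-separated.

Taxon18, Taxon23, Taxon26, Taxon29, Taxon3, Taxon37, Taxon4, Taxon42, Taxon43, Taxon47, Taxon52, Taxon58, Taxon59, Taxon7

Tracing Taxon26: it sits inside ((Taxon59,((Taxon7,(Taxon29,Taxon23)),Taxon58)),Taxon26).
Tracing Taxon47: it sits inside (Taxon52,Taxon47).
Tracing Taxon18: it sits inside (Taxon4,Taxon18).
The smallest clade enclosing all 3 is ((((Taxon4,Taxon18),((Taxon59,((Taxon7,(Taxon29,Taxon23)),Taxon58)),Taxon26)),(((Taxon42,Taxon37),Taxon3),Taxon43)),(Taxon52,Taxon47)); the answer is its 14 terminal taxa in alphabetical order.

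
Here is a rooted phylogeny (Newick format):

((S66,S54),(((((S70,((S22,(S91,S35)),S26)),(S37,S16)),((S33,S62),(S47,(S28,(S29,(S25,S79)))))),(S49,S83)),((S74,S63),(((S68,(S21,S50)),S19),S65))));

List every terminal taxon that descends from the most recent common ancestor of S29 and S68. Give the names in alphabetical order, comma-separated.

S16, S19, S21, S22, S25, S26, S28, S29, S33, S35, S37, S47, S49, S50, S62, S63, S65, S68, S70, S74, S79, S83, S91

Tracing S29: it sits inside (S29,(S25,S79)).
Tracing S68: it sits inside (S68,(S21,S50)).
The smallest clade enclosing both is (((((S70,((S22,(S91,S35)),S26)),(S37,S16)),((S33,S62),(S47,(S28,(S29,(S25,S79)))))),(S49,S83)),((S74,S63),(((S68,(S21,S50)),S19),S65))); the answer is its 23 terminal taxa in alphabetical order.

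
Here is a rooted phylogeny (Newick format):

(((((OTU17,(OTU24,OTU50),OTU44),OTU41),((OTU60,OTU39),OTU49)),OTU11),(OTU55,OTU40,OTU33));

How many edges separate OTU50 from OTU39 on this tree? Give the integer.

7

The MRCA of OTU50 and OTU39 is the node subtending (((OTU17,(OTU24,OTU50),OTU44),OTU41),((OTU60,OTU39),OTU49)).
From OTU50 up to that node: 4 branches. From OTU39 up to the same node: 3 branches. Total: 4 + 3 = 7.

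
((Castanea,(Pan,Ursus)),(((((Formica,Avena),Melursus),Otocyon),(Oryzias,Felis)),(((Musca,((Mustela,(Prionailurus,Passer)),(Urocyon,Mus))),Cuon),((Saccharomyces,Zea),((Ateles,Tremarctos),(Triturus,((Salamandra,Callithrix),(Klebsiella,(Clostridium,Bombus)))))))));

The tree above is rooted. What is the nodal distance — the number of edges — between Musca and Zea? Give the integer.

The MRCA of Musca and Zea is the node subtending (((Musca,((Mustela,(Prionailurus,Passer)),(Urocyon,Mus))),Cuon),((Saccharomyces,Zea),((Ateles,Tremarctos),(Triturus,((Salamandra,Callithrix),(Klebsiella,(Clostridium,Bombus))))))).
From Musca up to that node: 3 branches. From Zea up to the same node: 3 branches. Total: 3 + 3 = 6.

6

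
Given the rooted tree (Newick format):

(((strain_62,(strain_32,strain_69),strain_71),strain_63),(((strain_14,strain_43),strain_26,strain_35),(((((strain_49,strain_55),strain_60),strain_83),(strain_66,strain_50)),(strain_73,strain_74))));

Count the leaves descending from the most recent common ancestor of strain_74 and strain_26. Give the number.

12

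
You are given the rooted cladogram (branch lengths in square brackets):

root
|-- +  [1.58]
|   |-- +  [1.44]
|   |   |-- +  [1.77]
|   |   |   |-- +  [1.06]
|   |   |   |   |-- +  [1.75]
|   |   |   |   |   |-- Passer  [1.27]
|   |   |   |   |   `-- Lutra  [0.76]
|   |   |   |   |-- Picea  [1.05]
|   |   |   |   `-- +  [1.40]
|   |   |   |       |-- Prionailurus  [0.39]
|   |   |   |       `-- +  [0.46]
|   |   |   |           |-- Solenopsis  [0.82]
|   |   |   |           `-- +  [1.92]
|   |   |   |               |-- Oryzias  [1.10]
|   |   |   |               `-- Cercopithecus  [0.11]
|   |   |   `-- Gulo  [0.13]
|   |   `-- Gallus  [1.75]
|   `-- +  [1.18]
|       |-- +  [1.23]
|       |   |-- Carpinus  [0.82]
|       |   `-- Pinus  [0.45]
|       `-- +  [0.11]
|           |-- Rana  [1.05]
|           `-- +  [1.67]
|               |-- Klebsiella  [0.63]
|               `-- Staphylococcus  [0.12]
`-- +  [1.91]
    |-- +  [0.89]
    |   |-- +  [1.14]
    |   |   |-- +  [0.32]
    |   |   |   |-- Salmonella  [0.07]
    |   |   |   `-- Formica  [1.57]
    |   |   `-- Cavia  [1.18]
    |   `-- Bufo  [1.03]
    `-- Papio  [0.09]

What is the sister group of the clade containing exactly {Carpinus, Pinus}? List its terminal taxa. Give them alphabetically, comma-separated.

Klebsiella, Rana, Staphylococcus

The clade containing exactly {Carpinus, Pinus} attaches to the tree at the node subtending ((Carpinus,Pinus),(Rana,(Klebsiella,Staphylococcus))).
The other lineage descending from that same node — the sister group — is (Rana,(Klebsiella,Staphylococcus)); its 3 tips in alphabetical order are the answer.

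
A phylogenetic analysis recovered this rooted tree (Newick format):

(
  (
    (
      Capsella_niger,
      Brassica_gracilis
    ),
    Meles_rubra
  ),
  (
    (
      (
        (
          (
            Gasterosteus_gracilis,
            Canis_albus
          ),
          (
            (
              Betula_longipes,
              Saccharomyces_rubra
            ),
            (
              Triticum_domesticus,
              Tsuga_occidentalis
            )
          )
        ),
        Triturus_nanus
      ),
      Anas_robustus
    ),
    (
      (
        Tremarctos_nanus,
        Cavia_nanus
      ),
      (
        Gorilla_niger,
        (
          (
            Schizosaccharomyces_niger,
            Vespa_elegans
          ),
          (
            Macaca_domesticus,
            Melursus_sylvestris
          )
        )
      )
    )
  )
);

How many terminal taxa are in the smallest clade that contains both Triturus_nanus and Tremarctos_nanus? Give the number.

15

The MRCA of Triturus_nanus and Tremarctos_nanus is the node subtending (((((Gasterosteus_gracilis,Canis_albus),((Betula_longipes,Saccharomyces_rubra),(Triticum_domesticus,Tsuga_occidentalis))),Triturus_nanus),Anas_robustus),((Tremarctos_nanus,Cavia_nanus),(Gorilla_niger,((Schizosaccharomyces_niger,Vespa_elegans),(Macaca_domesticus,Melursus_sylvestris))))).
That clade contains 15 terminal taxa: Anas_robustus, Betula_longipes, Canis_albus, Cavia_nanus, Gasterosteus_gracilis, Gorilla_niger, Macaca_domesticus, Melursus_sylvestris, Saccharomyces_rubra, Schizosaccharomyces_niger, Tremarctos_nanus, Triticum_domesticus, Triturus_nanus, Tsuga_occidentalis, Vespa_elegans.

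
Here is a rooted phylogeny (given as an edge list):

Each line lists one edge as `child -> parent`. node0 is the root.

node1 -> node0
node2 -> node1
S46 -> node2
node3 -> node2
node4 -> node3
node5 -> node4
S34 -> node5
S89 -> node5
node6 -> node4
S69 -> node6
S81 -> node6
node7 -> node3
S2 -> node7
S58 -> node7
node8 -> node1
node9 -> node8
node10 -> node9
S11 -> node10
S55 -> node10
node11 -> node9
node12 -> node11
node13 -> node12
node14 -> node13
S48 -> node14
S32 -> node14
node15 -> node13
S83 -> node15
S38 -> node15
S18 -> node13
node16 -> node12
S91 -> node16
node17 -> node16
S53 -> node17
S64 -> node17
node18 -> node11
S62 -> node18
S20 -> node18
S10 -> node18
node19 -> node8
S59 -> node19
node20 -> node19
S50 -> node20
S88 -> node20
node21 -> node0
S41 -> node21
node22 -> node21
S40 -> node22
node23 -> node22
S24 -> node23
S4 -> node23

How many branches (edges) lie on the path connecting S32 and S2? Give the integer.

11

The MRCA of S32 and S2 is the node subtending ((S46,(((S34,S89),(S69,S81)),(S2,S58))),(((S11,S55),((((S48,S32),(S83,S38),S18),(S91,(S53,S64))),(S62,S20,S10))),(S59,(S50,S88)))).
From S32 up to that node: 7 branches. From S2 up to the same node: 4 branches. Total: 7 + 4 = 11.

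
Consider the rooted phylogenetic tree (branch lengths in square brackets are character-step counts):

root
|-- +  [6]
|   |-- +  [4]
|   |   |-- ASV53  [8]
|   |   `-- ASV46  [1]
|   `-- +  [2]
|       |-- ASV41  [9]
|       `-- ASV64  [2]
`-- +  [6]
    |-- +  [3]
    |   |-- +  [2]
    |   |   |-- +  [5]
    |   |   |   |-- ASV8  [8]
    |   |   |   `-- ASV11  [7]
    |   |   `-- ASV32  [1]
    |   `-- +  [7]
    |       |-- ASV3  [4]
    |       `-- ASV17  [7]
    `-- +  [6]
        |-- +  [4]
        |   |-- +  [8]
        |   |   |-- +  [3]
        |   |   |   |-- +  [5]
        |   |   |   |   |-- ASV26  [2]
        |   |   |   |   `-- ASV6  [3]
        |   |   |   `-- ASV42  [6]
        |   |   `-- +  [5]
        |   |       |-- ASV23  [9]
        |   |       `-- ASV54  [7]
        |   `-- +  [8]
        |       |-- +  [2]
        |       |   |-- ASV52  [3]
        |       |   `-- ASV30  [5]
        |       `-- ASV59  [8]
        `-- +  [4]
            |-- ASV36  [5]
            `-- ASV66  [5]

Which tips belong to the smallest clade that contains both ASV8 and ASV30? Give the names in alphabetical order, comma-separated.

ASV11, ASV17, ASV23, ASV26, ASV3, ASV30, ASV32, ASV36, ASV42, ASV52, ASV54, ASV59, ASV6, ASV66, ASV8

Tracing ASV8: it sits inside (ASV8,ASV11).
Tracing ASV30: it sits inside (ASV52,ASV30).
The smallest clade enclosing both is ((((ASV8,ASV11),ASV32),(ASV3,ASV17)),(((((ASV26,ASV6),ASV42),(ASV23,ASV54)),((ASV52,ASV30),ASV59)),(ASV36,ASV66))); the answer is its 15 terminal taxa in alphabetical order.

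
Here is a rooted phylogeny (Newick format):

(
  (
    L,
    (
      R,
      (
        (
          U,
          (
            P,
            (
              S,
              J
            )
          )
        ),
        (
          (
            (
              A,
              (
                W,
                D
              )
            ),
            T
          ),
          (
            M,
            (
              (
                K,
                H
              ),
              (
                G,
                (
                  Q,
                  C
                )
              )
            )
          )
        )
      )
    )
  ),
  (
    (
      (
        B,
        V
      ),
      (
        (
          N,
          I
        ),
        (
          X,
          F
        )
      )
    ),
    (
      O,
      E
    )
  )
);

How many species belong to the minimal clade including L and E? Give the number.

The MRCA of L and E is the root, so the clade is the entire tree.
That clade contains 24 terminal taxa: A, B, C, D, E, F, G, H, I, J, K, L, M, N, O, P, Q, R, S, T, U, V, W, X.

24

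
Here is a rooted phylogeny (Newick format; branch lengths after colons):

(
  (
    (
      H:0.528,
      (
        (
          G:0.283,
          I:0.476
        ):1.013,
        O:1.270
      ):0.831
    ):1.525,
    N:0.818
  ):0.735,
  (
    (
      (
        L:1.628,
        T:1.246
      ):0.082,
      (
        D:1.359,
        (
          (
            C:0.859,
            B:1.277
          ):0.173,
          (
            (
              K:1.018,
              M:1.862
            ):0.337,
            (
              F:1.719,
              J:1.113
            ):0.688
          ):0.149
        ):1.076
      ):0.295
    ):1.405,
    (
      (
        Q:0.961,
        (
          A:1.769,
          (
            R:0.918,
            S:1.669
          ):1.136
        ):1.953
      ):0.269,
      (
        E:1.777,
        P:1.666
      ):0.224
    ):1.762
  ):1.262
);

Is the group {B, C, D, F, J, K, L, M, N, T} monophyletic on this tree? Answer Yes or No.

No

The MRCA of the listed taxa is the root, so the smallest clade containing them is the whole tree.
That clade also contains A, E, G, H, I, O, P, Q, R, S, which are not in the proposed group, so the group is not monophyletic.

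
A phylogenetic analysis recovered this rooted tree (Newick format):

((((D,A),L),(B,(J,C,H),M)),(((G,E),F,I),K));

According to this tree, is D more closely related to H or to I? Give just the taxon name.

The MRCA of D and H subtends (((D,A),L),(B,(J,C,H),M)) (8 taxa).
The MRCA of D and I is the root, subtending the entire tree (13 taxa).
The first is nested inside the second, so D shares a more recent common ancestor with H.

H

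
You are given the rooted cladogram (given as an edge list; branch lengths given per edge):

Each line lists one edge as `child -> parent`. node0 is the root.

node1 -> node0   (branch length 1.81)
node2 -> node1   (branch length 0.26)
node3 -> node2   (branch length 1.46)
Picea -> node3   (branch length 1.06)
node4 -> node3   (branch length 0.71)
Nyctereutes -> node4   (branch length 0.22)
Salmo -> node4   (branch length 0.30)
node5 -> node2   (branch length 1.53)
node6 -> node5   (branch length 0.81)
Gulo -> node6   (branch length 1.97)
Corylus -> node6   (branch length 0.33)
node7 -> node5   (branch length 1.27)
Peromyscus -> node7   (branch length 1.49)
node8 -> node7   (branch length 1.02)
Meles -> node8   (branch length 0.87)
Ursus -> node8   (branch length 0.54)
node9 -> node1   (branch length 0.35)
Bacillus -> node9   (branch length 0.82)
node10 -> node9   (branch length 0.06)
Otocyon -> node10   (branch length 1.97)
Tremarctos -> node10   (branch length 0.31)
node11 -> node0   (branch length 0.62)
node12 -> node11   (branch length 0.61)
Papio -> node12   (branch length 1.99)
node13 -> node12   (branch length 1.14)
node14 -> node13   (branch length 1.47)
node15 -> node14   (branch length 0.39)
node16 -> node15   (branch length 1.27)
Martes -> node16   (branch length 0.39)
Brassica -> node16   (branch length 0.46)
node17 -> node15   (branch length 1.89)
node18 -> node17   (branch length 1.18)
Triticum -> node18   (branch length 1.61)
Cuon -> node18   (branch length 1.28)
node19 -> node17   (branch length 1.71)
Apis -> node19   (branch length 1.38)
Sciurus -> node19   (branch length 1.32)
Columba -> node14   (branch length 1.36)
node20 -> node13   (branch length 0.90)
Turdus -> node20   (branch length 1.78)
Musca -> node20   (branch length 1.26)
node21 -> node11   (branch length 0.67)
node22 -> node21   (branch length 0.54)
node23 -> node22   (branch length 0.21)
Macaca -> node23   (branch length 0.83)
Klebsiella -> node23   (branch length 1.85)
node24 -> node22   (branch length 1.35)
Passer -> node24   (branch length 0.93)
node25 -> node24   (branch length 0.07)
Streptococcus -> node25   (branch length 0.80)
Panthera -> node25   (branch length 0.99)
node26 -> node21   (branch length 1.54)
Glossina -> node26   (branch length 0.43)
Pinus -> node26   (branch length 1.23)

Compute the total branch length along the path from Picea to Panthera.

The path runs Picea → … → MRCA → … → Panthera; the MRCA is the root of the tree.
Branch lengths along that path: 1.06 + 1.46 + 0.26 + 1.81 + 0.62 + 0.67 + 0.54 + 1.35 + 0.07 + 0.99 = 8.83.

8.83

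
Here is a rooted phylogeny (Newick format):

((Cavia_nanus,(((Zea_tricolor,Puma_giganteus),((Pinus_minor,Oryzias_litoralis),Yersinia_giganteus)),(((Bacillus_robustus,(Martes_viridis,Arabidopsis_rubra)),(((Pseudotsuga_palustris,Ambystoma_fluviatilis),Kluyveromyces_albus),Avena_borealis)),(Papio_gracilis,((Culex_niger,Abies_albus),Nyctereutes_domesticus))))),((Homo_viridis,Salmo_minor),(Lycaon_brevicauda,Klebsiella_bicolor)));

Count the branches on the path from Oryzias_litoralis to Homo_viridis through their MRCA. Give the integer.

The MRCA of Oryzias_litoralis and Homo_viridis is the root of the tree.
From Oryzias_litoralis up to that node: 6 branches. From Homo_viridis up to the same node: 3 branches. Total: 6 + 3 = 9.

9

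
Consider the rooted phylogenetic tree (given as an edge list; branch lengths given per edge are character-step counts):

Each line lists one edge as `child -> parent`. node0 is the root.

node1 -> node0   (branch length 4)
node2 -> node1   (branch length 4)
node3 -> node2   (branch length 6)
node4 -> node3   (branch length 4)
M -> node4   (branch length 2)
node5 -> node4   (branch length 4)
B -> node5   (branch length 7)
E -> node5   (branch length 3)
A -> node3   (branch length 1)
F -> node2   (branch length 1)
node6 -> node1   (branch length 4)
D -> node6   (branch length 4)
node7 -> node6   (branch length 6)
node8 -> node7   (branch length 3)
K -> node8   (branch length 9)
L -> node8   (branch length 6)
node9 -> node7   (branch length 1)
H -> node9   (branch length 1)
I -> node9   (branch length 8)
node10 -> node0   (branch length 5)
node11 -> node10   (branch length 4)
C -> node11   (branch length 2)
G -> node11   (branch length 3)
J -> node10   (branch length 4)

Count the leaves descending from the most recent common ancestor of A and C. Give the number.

13

The MRCA of A and C is the root, so the clade is the entire tree.
That clade contains 13 terminal taxa: A, B, C, D, E, F, G, H, I, J, K, L, M.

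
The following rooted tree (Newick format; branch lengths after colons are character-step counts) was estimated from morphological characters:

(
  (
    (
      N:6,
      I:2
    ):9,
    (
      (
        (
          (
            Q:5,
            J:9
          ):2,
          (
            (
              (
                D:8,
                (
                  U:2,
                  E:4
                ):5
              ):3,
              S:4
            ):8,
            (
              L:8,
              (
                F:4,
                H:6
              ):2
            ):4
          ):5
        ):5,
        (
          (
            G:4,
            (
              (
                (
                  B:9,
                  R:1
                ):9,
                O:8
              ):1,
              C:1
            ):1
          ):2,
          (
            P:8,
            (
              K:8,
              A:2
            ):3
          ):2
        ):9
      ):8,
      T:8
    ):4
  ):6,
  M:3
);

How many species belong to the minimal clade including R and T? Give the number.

18

The MRCA of R and T is the node subtending ((((Q,J),(((D,(U,E)),S),(L,(F,H)))),((G,(((B,R),O),C)),(P,(K,A)))),T).
That clade contains 18 terminal taxa: A, B, C, D, E, F, G, H, J, K, L, O, P, Q, R, S, T, U.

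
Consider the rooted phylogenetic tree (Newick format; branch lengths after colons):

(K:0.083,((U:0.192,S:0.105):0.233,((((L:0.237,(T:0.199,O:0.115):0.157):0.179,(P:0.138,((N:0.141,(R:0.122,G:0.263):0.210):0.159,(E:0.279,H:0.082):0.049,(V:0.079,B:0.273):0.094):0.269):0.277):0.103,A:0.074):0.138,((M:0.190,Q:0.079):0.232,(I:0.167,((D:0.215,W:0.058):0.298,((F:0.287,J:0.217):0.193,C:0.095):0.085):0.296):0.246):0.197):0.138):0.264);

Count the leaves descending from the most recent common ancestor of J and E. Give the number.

The MRCA of J and E is the node subtending ((((L,(T,O)),(P,((N,(R,G)),(E,H),(V,B)))),A),((M,Q),(I,((D,W),((F,J),C))))).
That clade contains 20 terminal taxa: A, B, C, D, E, F, G, H, I, J, L, M, N, O, P, Q, R, T, V, W.

20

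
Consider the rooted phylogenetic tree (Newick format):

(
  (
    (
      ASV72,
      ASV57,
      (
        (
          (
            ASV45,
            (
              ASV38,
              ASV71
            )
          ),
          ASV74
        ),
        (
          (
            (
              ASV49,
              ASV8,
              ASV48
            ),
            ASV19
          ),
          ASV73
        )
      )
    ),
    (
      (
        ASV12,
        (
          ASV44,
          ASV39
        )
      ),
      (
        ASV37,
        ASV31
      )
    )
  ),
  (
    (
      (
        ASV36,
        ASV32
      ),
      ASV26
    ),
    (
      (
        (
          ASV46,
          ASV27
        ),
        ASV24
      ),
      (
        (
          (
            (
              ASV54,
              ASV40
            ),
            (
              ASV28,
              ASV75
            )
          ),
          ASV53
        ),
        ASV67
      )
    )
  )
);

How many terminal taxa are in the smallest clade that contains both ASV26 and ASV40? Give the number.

12

The MRCA of ASV26 and ASV40 is the node subtending (((ASV36,ASV32),ASV26),(((ASV46,ASV27),ASV24),((((ASV54,ASV40),(ASV28,ASV75)),ASV53),ASV67))).
That clade contains 12 terminal taxa: ASV24, ASV26, ASV27, ASV28, ASV32, ASV36, ASV40, ASV46, ASV53, ASV54, ASV67, ASV75.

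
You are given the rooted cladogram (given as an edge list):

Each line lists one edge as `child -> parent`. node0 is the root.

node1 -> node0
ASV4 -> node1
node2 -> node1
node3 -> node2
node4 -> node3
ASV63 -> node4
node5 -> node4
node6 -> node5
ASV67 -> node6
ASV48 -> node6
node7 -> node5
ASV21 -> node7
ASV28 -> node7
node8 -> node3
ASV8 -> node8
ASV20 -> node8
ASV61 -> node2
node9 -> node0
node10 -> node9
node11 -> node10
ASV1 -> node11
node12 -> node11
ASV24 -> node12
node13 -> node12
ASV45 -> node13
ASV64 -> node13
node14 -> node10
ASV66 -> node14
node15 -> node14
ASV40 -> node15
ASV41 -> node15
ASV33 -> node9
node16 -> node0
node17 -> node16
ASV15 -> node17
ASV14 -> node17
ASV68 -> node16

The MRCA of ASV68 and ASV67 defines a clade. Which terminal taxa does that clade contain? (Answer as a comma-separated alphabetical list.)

ASV1, ASV14, ASV15, ASV20, ASV21, ASV24, ASV28, ASV33, ASV4, ASV40, ASV41, ASV45, ASV48, ASV61, ASV63, ASV64, ASV66, ASV67, ASV68, ASV8

Tracing ASV68: it sits inside ((ASV15,ASV14),ASV68).
Tracing ASV67: it sits inside (ASV67,ASV48).
The smallest clade enclosing both is the whole tree (their MRCA is the root), so the answer is all 20 tips in alphabetical order.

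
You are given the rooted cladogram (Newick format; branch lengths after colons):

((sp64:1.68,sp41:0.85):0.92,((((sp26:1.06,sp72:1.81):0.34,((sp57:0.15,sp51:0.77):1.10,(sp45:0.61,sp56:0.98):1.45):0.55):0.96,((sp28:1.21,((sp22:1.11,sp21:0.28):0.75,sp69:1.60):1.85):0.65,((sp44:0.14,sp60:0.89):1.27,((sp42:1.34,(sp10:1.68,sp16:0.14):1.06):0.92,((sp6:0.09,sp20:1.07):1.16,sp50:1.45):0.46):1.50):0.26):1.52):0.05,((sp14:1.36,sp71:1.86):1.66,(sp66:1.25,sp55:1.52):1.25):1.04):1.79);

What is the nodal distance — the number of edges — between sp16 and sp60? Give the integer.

6

The MRCA of sp16 and sp60 is the node subtending ((sp44,sp60),((sp42,(sp10,sp16)),((sp6,sp20),sp50))).
From sp16 up to that node: 4 branches. From sp60 up to the same node: 2 branches. Total: 4 + 2 = 6.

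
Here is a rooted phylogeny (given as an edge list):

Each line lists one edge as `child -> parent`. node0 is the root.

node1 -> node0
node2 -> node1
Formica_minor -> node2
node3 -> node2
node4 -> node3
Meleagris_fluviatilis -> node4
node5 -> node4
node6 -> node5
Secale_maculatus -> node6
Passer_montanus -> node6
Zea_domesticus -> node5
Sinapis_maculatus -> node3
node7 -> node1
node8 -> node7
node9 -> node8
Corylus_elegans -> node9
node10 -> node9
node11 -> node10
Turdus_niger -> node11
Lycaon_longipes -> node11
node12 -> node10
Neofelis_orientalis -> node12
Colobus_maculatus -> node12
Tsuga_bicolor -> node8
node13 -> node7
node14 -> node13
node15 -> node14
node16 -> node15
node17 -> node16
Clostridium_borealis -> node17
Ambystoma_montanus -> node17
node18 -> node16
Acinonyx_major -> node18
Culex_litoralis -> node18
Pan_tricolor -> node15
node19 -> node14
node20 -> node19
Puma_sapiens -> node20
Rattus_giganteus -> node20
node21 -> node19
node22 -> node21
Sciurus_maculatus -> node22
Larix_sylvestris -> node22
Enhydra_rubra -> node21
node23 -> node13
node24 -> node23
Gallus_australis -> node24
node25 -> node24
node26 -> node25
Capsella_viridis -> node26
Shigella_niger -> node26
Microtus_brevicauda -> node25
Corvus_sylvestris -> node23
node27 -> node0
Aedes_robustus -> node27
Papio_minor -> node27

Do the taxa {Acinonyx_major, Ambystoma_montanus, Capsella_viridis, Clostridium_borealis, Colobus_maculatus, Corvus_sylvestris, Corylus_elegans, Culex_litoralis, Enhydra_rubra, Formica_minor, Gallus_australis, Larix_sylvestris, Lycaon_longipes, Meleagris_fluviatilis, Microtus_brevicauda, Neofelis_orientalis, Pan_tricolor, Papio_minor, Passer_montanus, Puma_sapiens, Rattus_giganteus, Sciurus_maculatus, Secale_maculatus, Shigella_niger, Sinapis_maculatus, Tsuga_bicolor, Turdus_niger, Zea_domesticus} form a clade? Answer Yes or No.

The MRCA of the listed taxa is the root, so the smallest clade containing them is the whole tree.
That clade also contains Aedes_robustus, which is not in the proposed group, so the group is not monophyletic.

No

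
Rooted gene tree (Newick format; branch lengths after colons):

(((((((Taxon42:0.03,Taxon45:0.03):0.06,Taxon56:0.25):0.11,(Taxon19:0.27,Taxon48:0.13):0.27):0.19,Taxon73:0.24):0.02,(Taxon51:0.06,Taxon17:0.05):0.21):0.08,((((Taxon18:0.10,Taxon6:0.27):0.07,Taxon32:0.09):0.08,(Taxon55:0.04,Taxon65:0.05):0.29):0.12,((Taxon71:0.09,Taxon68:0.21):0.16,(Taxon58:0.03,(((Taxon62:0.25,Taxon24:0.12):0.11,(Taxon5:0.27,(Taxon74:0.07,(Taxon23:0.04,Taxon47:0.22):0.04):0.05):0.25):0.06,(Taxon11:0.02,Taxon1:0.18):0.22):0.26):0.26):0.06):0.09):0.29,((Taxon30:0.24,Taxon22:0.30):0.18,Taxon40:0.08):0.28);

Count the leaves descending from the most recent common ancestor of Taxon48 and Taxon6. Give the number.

The MRCA of Taxon48 and Taxon6 is the node subtending ((((((Taxon42,Taxon45),Taxon56),(Taxon19,Taxon48)),Taxon73),(Taxon51,Taxon17)),((((Taxon18,Taxon6),Taxon32),(Taxon55,Taxon65)),((Taxon71,Taxon68),(Taxon58,(((Taxon62,Taxon24),(Taxon5,(Taxon74,(Taxon23,Taxon47)))),(Taxon11,Taxon1)))))).
That clade contains 24 terminal taxa: Taxon1, Taxon11, Taxon17, Taxon18, Taxon19, Taxon23, Taxon24, Taxon32, Taxon42, Taxon45, Taxon47, Taxon48, Taxon5, Taxon51, Taxon55, Taxon56, Taxon58, Taxon6, Taxon62, Taxon65, Taxon68, Taxon71, Taxon73, Taxon74.

24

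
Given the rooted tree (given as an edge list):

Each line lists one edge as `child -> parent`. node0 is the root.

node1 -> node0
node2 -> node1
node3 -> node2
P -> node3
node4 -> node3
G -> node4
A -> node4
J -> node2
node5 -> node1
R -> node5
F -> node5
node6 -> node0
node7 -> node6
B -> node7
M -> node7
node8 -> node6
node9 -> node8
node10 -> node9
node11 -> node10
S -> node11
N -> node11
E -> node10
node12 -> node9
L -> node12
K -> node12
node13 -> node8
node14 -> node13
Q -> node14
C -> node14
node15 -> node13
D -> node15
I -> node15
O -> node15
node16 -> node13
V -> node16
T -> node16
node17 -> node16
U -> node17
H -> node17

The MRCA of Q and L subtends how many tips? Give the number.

14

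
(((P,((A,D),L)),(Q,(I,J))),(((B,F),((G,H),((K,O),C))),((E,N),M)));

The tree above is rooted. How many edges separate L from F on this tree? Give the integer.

8

The MRCA of L and F is the root of the tree.
From L up to that node: 4 branches. From F up to the same node: 4 branches. Total: 4 + 4 = 8.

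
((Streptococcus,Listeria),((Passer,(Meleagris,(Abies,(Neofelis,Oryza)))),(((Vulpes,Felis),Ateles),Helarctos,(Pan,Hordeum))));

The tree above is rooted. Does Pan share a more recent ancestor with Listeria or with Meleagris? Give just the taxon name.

Meleagris

The MRCA of Pan and Meleagris subtends ((Passer,(Meleagris,(Abies,(Neofelis,Oryza)))),(((Vulpes,Felis),Ateles),Helarctos,(Pan,Hordeum))) (11 taxa).
The MRCA of Pan and Listeria is the root, subtending the entire tree (13 taxa).
The first is nested inside the second, so Pan shares a more recent common ancestor with Meleagris.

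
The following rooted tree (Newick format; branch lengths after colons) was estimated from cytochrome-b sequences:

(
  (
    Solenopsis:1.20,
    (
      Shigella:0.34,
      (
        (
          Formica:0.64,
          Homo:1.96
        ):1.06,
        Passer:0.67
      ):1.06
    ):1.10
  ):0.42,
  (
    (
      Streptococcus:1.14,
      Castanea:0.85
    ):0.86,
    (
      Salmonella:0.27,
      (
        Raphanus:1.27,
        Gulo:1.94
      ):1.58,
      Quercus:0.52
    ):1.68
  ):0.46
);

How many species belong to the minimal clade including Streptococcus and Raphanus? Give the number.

The MRCA of Streptococcus and Raphanus is the node subtending ((Streptococcus,Castanea),(Salmonella,(Raphanus,Gulo),Quercus)).
That clade contains 6 terminal taxa: Castanea, Gulo, Quercus, Raphanus, Salmonella, Streptococcus.

6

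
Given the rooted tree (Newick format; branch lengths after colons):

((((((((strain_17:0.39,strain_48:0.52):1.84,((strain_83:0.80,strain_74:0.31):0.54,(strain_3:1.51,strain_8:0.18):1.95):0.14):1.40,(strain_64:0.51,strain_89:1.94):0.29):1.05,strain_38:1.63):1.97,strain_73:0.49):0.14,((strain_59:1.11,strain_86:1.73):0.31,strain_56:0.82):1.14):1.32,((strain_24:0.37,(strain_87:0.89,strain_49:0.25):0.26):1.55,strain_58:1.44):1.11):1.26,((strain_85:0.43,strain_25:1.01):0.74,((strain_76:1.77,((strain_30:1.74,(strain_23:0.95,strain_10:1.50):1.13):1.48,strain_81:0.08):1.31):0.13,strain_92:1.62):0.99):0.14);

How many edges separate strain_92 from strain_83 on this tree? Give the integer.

12

The MRCA of strain_92 and strain_83 is the root of the tree.
From strain_92 up to that node: 3 branches. From strain_83 up to the same node: 9 branches. Total: 3 + 9 = 12.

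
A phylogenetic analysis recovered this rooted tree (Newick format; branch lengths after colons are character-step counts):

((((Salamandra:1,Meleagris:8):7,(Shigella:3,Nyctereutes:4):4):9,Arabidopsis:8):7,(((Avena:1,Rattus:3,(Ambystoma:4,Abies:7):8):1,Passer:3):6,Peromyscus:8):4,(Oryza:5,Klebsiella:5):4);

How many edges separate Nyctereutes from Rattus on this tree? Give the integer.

The MRCA of Nyctereutes and Rattus is the root of the tree.
From Nyctereutes up to that node: 4 branches. From Rattus up to the same node: 4 branches. Total: 4 + 4 = 8.

8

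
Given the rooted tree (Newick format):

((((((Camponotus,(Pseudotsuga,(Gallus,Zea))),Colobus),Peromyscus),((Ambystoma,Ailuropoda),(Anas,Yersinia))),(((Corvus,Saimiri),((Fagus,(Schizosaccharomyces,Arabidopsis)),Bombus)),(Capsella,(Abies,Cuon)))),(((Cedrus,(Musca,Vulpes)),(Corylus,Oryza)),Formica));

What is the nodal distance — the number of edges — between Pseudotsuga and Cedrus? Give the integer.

11

The MRCA of Pseudotsuga and Cedrus is the root of the tree.
From Pseudotsuga up to that node: 7 branches. From Cedrus up to the same node: 4 branches. Total: 7 + 4 = 11.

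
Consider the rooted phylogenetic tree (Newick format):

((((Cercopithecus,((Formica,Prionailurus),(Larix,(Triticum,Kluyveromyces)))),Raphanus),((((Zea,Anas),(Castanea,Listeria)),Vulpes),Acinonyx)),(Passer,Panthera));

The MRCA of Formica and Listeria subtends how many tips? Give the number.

The MRCA of Formica and Listeria is the node subtending (((Cercopithecus,((Formica,Prionailurus),(Larix,(Triticum,Kluyveromyces)))),Raphanus),((((Zea,Anas),(Castanea,Listeria)),Vulpes),Acinonyx)).
That clade contains 13 terminal taxa: Acinonyx, Anas, Castanea, Cercopithecus, Formica, Kluyveromyces, Larix, Listeria, Prionailurus, Raphanus, Triticum, Vulpes, Zea.

13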